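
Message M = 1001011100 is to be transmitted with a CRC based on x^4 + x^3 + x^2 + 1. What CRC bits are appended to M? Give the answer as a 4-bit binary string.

Append 4 zeros: 10010111000000. Divide by 11101 (XOR where the leading bit is 1):
  pos 0: 10010 XOR 11101 = 01111
  pos 1: 11111 XOR 11101 = 00010
  pos 4: 10110 XOR 11101 = 01011
  pos 5: 10110 XOR 11101 = 01011
  pos 6: 10110 XOR 11101 = 01011
  pos 7: 10110 XOR 11101 = 01011
  pos 8: 10110 XOR 11101 = 01011
  pos 9: 10110 XOR 11101 = 01011
Remainder (last 4 bits) = 1011. This is the CRC / FCS.

1011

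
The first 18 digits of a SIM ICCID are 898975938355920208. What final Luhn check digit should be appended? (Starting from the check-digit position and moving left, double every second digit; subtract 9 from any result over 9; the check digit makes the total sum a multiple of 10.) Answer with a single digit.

Partial digits right→left: 8 0 2 0 2 9 5 5 3 8 3 9 5 7 9 8 9 8
Double every second digit counting from the check-digit position (so the 1st, 3rd, 5th, ... of the partial from the right).
  doubled (with −9 where >9): 7 4 4 1 6 6 1 9 9 → sum 47
  kept as-is: 0 0 9 5 8 9 7 8 8 → sum 54
Total = 47 + 54 = 101.
Check digit = (10 − (101 mod 10)) mod 10 = 9.

9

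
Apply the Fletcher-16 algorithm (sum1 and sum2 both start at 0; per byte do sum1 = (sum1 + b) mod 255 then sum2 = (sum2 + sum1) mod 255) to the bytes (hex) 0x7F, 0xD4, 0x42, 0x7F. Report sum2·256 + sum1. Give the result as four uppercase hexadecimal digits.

Running sums (mod 255):
  after byte 0 (0x7F): sum1=127, sum2=127
  after byte 1 (0xD4): sum1=84, sum2=211
  after byte 2 (0x42): sum1=150, sum2=106
  after byte 3 (0x7F): sum1=22, sum2=128
Checksum = sum2·256 + sum1 = 128·256 + 22 = 32790 = 0x8016.

8016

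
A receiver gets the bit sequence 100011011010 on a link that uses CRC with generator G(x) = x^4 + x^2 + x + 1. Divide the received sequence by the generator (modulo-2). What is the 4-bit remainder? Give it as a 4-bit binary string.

Modulo-2 division of 100011011010 by 10111:
  pos 0: 10001 XOR 10111 = 00110
  pos 2: 11010 XOR 10111 = 01101
  pos 3: 11011 XOR 10111 = 01100
  pos 4: 11001 XOR 10111 = 01110
  pos 5: 11100 XOR 10111 = 01011
  pos 6: 10111 XOR 10111 = 00000
Remainder = 0000 (zero — the frame passes the CRC check).

0000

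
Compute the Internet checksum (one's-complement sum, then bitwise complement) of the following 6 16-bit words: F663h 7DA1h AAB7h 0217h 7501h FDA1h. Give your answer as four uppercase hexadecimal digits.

One's-complement addition (fold any carry out of bit 15 back into bit 0):
  0xF663 + 0x7DA1 = 0x17404 → wrap carry → 0x7405
  0x7405 + 0xAAB7 = 0x11EBC → wrap carry → 0x1EBD
  0x1EBD + 0x0217 = 0x020D4
  0x20D4 + 0x7501 = 0x095D5
  0x95D5 + 0xFDA1 = 0x19376 → wrap carry → 0x9377
One's-complement sum = 0x9377.
Checksum = ~0x9377 & 0xFFFF = 0x6C88.

6C88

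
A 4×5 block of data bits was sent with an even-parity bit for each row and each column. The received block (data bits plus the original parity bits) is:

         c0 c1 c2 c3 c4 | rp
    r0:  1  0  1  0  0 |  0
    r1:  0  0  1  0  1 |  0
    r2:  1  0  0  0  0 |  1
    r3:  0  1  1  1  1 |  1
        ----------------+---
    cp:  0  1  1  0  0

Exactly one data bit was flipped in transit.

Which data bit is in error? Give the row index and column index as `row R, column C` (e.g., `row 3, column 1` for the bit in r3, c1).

Recompute each row's even parity and compare to rp:
  r0: data parity 0, sent rp 0 → ok
  r1: data parity 0, sent rp 0 → ok
  r2: data parity 1, sent rp 1 → ok
  r3: data parity 0, sent rp 1 → mismatch
Recompute each column's even parity and compare to cp:
  c0: data parity 0, sent cp 0 → ok
  c1: data parity 1, sent cp 1 → ok
  c2: data parity 1, sent cp 1 → ok
  c3: data parity 1, sent cp 0 → mismatch
  c4: data parity 0, sent cp 0 → ok
Exactly one row (r3) and one column (c3) fail → the flipped bit is at their intersection.

row 3, column 3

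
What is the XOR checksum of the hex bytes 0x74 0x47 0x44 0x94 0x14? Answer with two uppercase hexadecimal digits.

F7

XOR the bytes together:
  start with 0x74
  0x74 ⊕ 0x47 = 0x33
  0x33 ⊕ 0x44 = 0x77
  0x77 ⊕ 0x94 = 0xE3
  0xE3 ⊕ 0x14 = 0xF7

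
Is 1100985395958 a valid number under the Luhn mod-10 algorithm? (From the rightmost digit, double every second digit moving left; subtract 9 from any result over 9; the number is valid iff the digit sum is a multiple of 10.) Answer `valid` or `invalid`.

invalid

From the right, keep odd positions and double even positions (subtract 9 from any doubled value over 9):
  doubled (positions 2,4,...): 1 1 6 7 0 2 → sum 17
  kept (positions 1,3,...): 8 9 9 5 9 0 1 → sum 41
Total = 58.
58 mod 10 = 8, so the number is invalid.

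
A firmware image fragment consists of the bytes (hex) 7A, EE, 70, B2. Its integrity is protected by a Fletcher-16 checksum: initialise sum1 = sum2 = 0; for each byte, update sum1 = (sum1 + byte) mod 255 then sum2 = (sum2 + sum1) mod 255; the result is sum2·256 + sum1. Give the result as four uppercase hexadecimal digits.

Running sums (mod 255):
  after byte 0 (7A): sum1=122, sum2=122
  after byte 1 (EE): sum1=105, sum2=227
  after byte 2 (70): sum1=217, sum2=189
  after byte 3 (B2): sum1=140, sum2=74
Checksum = sum2·256 + sum1 = 74·256 + 140 = 19084 = 0x4A8C.

4A8C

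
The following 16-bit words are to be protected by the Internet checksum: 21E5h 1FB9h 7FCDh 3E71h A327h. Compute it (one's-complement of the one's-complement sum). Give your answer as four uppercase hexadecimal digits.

5CFB

One's-complement addition (fold any carry out of bit 15 back into bit 0):
  0x21E5 + 0x1FB9 = 0x0419E
  0x419E + 0x7FCD = 0x0C16B
  0xC16B + 0x3E71 = 0x0FFDC
  0xFFDC + 0xA327 = 0x1A303 → wrap carry → 0xA304
One's-complement sum = 0xA304.
Checksum = ~0xA304 & 0xFFFF = 0x5CFB.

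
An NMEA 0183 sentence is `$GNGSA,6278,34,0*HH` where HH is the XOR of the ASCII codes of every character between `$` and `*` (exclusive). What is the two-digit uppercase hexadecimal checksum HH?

4C

XOR the ASCII codes of the payload characters:
  'G' = 0x47 → acc = 0x47
  'N' = 0x4E → acc = 0x09
  'G' = 0x47 → acc = 0x4E
  'S' = 0x53 → acc = 0x1D
  'A' = 0x41 → acc = 0x5C
  ',' = 0x2C → acc = 0x70
  '6' = 0x36 → acc = 0x46
  '2' = 0x32 → acc = 0x74
  '7' = 0x37 → acc = 0x43
  '8' = 0x38 → acc = 0x7B
  ',' = 0x2C → acc = 0x57
  '3' = 0x33 → acc = 0x64
  '4' = 0x34 → acc = 0x50
  ',' = 0x2C → acc = 0x7C
  '0' = 0x30 → acc = 0x4C
Checksum = 0x4C.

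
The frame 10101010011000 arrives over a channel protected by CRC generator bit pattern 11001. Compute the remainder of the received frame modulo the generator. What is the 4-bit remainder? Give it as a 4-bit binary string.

Modulo-2 division of 10101010011000 by 11001:
  pos 0: 10101 XOR 11001 = 01100
  pos 1: 11000 XOR 11001 = 00001
  pos 5: 11001 XOR 11001 = 00000
Remainder = 1000 (nonzero — an error is detected).

1000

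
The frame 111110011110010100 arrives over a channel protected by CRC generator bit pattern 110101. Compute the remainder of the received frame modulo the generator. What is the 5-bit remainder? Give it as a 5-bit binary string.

Modulo-2 division of 111110011110010100 by 110101:
  pos 0: 111110 XOR 110101 = 001011
  pos 2: 101101 XOR 110101 = 011000
  pos 3: 110001 XOR 110101 = 000100
  pos 6: 100110 XOR 110101 = 010011
  pos 7: 100110 XOR 110101 = 010011
  pos 8: 100111 XOR 110101 = 010010
  pos 9: 100100 XOR 110101 = 010001
  pos 10: 100011 XOR 110101 = 010110
  pos 11: 101100 XOR 110101 = 011001
  pos 12: 110010 XOR 110101 = 000111
Remainder = 00111 (nonzero — an error is detected).

00111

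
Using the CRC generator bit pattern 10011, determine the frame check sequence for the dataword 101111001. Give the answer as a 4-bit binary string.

1111

Append 4 zeros: 1011110010000. Divide by 10011 (XOR where the leading bit is 1):
  pos 0: 10111 XOR 10011 = 00100
  pos 2: 10010 XOR 10011 = 00001
  pos 6: 10100 XOR 10011 = 00111
  pos 8: 11100 XOR 10011 = 01111
Remainder (last 4 bits) = 1111. This is the CRC / FCS.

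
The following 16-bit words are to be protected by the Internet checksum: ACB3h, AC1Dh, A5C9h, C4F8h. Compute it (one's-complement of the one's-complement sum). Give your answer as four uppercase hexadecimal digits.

3C6C

One's-complement addition (fold any carry out of bit 15 back into bit 0):
  0xACB3 + 0xAC1D = 0x158D0 → wrap carry → 0x58D1
  0x58D1 + 0xA5C9 = 0x0FE9A
  0xFE9A + 0xC4F8 = 0x1C392 → wrap carry → 0xC393
One's-complement sum = 0xC393.
Checksum = ~0xC393 & 0xFFFF = 0x3C6C.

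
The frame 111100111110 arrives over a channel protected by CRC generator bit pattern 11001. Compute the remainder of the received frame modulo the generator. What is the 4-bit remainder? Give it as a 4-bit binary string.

0000

Modulo-2 division of 111100111110 by 11001:
  pos 0: 11110 XOR 11001 = 00111
  pos 2: 11101 XOR 11001 = 00100
  pos 4: 10011 XOR 11001 = 01010
  pos 5: 10101 XOR 11001 = 01100
  pos 6: 11001 XOR 11001 = 00000
Remainder = 0000 (zero — the frame passes the CRC check).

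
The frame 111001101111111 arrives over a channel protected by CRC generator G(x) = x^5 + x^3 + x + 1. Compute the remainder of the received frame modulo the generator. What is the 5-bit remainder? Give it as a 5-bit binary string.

Modulo-2 division of 111001101111111 by 101011:
  pos 0: 111001 XOR 101011 = 010010
  pos 1: 100101 XOR 101011 = 001110
  pos 3: 111001 XOR 101011 = 010010
  pos 4: 100101 XOR 101011 = 001110
  pos 6: 111011 XOR 101011 = 010000
  pos 7: 100001 XOR 101011 = 001010
  pos 9: 101011 XOR 101011 = 000000
Remainder = 00000 (zero — the frame passes the CRC check).

00000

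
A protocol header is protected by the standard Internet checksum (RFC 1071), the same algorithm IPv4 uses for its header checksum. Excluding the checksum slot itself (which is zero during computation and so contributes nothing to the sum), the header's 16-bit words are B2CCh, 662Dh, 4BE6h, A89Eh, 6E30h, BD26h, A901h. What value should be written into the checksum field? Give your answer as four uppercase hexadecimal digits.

1E28

One's-complement addition (fold any carry out of bit 15 back into bit 0):
  0xB2CC + 0x662D = 0x118F9 → wrap carry → 0x18FA
  0x18FA + 0x4BE6 = 0x064E0
  0x64E0 + 0xA89E = 0x10D7E → wrap carry → 0x0D7F
  0x0D7F + 0x6E30 = 0x07BAF
  0x7BAF + 0xBD26 = 0x138D5 → wrap carry → 0x38D6
  0x38D6 + 0xA901 = 0x0E1D7
One's-complement sum = 0xE1D7.
Checksum = ~0xE1D7 & 0xFFFF = 0x1E28.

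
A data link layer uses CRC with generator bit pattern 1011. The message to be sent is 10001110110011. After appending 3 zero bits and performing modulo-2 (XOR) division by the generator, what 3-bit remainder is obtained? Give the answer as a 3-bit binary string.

Append 3 zeros: 10001110110011000. Divide by 1011 (XOR where the leading bit is 1):
  pos 0: 1000 XOR 1011 = 0011
  pos 2: 1111 XOR 1011 = 0100
  pos 3: 1001 XOR 1011 = 0010
  pos 5: 1001 XOR 1011 = 0010
  pos 7: 1010 XOR 1011 = 0001
  pos 10: 1011 XOR 1011 = 0000
Remainder (last 3 bits) = 000. This is the CRC / FCS.

000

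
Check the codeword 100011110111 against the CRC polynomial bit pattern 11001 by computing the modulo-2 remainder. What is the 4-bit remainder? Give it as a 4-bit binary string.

Modulo-2 division of 100011110111 by 11001:
  pos 0: 10001 XOR 11001 = 01000
  pos 1: 10001 XOR 11001 = 01000
  pos 2: 10001 XOR 11001 = 01000
  pos 3: 10001 XOR 11001 = 01000
  pos 4: 10000 XOR 11001 = 01001
  pos 5: 10011 XOR 11001 = 01010
  pos 6: 10101 XOR 11001 = 01100
  pos 7: 11001 XOR 11001 = 00000
Remainder = 0000 (zero — the frame passes the CRC check).

0000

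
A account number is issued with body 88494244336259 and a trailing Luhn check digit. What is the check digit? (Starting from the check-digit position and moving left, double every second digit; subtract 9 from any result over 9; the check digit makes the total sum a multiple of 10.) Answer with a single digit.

Partial digits right→left: 9 5 2 6 3 3 4 4 2 4 9 4 8 8
Double every second digit counting from the check-digit position (so the 1st, 3rd, 5th, ... of the partial from the right).
  doubled (with −9 where >9): 9 4 6 8 4 9 7 → sum 47
  kept as-is: 5 6 3 4 4 4 8 → sum 34
Total = 47 + 34 = 81.
Check digit = (10 − (81 mod 10)) mod 10 = 9.

9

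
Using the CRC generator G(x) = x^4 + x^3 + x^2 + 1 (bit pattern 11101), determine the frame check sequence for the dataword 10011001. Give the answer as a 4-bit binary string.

Append 4 zeros: 100110010000. Divide by 11101 (XOR where the leading bit is 1):
  pos 0: 10011 XOR 11101 = 01110
  pos 1: 11100 XOR 11101 = 00001
  pos 5: 10100 XOR 11101 = 01001
  pos 6: 10010 XOR 11101 = 01111
  pos 7: 11110 XOR 11101 = 00011
Remainder (last 4 bits) = 0011. This is the CRC / FCS.

0011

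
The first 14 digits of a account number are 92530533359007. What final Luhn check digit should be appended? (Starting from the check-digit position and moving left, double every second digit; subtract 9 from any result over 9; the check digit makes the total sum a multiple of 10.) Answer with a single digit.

Partial digits right→left: 7 0 0 9 5 3 3 3 5 0 3 5 2 9
Double every second digit counting from the check-digit position (so the 1st, 3rd, 5th, ... of the partial from the right).
  doubled (with −9 where >9): 5 0 1 6 1 6 4 → sum 23
  kept as-is: 0 9 3 3 0 5 9 → sum 29
Total = 23 + 29 = 52.
Check digit = (10 − (52 mod 10)) mod 10 = 8.

8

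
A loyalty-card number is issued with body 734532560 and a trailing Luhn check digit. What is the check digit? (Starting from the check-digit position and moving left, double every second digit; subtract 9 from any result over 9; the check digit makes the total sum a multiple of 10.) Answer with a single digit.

4

Partial digits right→left: 0 6 5 2 3 5 4 3 7
Double every second digit counting from the check-digit position (so the 1st, 3rd, 5th, ... of the partial from the right).
  doubled (with −9 where >9): 0 1 6 8 5 → sum 20
  kept as-is: 6 2 5 3 → sum 16
Total = 20 + 16 = 36.
Check digit = (10 − (36 mod 10)) mod 10 = 4.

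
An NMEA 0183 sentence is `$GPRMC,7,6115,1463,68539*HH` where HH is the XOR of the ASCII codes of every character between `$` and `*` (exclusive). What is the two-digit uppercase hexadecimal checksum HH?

XOR the ASCII codes of the payload characters:
  'G' = 0x47 → acc = 0x47
  'P' = 0x50 → acc = 0x17
  'R' = 0x52 → acc = 0x45
  'M' = 0x4D → acc = 0x08
  'C' = 0x43 → acc = 0x4B
  ',' = 0x2C → acc = 0x67
  '7' = 0x37 → acc = 0x50
  ',' = 0x2C → acc = 0x7C
  '6' = 0x36 → acc = 0x4A
  '1' = 0x31 → acc = 0x7B
  '1' = 0x31 → acc = 0x4A
  '5' = 0x35 → acc = 0x7F
  ',' = 0x2C → acc = 0x53
  '1' = 0x31 → acc = 0x62
  '4' = 0x34 → acc = 0x56
  '6' = 0x36 → acc = 0x60
  '3' = 0x33 → acc = 0x53
  ',' = 0x2C → acc = 0x7F
  '6' = 0x36 → acc = 0x49
  '8' = 0x38 → acc = 0x71
  '5' = 0x35 → acc = 0x44
  '3' = 0x33 → acc = 0x77
  '9' = 0x39 → acc = 0x4E
Checksum = 0x4E.

4E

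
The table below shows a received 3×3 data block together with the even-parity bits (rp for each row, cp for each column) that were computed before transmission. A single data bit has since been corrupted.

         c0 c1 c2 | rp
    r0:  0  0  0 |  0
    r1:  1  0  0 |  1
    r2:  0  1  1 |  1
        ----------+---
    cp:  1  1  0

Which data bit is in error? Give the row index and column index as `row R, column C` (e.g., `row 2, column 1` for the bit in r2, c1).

row 2, column 2

Recompute each row's even parity and compare to rp:
  r0: data parity 0, sent rp 0 → ok
  r1: data parity 1, sent rp 1 → ok
  r2: data parity 0, sent rp 1 → mismatch
Recompute each column's even parity and compare to cp:
  c0: data parity 1, sent cp 1 → ok
  c1: data parity 1, sent cp 1 → ok
  c2: data parity 1, sent cp 0 → mismatch
Exactly one row (r2) and one column (c2) fail → the flipped bit is at their intersection.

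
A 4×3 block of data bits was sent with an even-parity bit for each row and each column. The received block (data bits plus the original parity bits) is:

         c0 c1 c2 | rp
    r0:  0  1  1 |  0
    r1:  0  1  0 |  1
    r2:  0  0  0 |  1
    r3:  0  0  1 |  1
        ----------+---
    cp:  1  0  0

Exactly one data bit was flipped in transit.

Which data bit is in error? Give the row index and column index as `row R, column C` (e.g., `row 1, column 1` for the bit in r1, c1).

row 2, column 0

Recompute each row's even parity and compare to rp:
  r0: data parity 0, sent rp 0 → ok
  r1: data parity 1, sent rp 1 → ok
  r2: data parity 0, sent rp 1 → mismatch
  r3: data parity 1, sent rp 1 → ok
Recompute each column's even parity and compare to cp:
  c0: data parity 0, sent cp 1 → mismatch
  c1: data parity 0, sent cp 0 → ok
  c2: data parity 0, sent cp 0 → ok
Exactly one row (r2) and one column (c0) fail → the flipped bit is at their intersection.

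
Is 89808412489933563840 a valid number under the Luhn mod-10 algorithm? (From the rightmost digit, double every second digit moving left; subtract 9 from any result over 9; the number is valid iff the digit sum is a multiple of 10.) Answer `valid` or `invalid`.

valid

From the right, keep odd positions and double even positions (subtract 9 from any doubled value over 9):
  doubled (positions 2,4,...): 8 6 1 6 9 8 2 7 7 7 → sum 61
  kept (positions 1,3,...): 0 8 6 3 9 8 2 4 0 9 → sum 49
Total = 110.
110 mod 10 = 0, so the number is valid.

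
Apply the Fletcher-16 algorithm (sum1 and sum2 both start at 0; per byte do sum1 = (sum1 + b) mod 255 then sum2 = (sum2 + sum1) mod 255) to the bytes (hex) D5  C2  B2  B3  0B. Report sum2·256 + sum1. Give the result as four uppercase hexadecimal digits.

Running sums (mod 255):
  after byte 0 (D5): sum1=213, sum2=213
  after byte 1 (C2): sum1=152, sum2=110
  after byte 2 (B2): sum1=75, sum2=185
  after byte 3 (B3): sum1=254, sum2=184
  after byte 4 (0B): sum1=10, sum2=194
Checksum = sum2·256 + sum1 = 194·256 + 10 = 49674 = 0xC20A.

C20A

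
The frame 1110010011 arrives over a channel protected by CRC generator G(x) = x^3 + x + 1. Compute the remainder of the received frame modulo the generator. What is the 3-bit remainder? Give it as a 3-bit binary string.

Modulo-2 division of 1110010011 by 1011:
  pos 0: 1110 XOR 1011 = 0101
  pos 1: 1010 XOR 1011 = 0001
  pos 4: 1100 XOR 1011 = 0111
  pos 5: 1111 XOR 1011 = 0100
  pos 6: 1001 XOR 1011 = 0010
Remainder = 010 (nonzero — an error is detected).

010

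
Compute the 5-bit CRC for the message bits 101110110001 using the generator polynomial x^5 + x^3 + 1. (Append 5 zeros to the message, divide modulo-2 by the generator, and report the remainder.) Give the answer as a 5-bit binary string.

00011

Append 5 zeros: 10111011000100000. Divide by 101001 (XOR where the leading bit is 1):
  pos 0: 101110 XOR 101001 = 000111
  pos 3: 111110 XOR 101001 = 010111
  pos 4: 101110 XOR 101001 = 000111
  pos 7: 111010 XOR 101001 = 010011
  pos 8: 100110 XOR 101001 = 001111
  pos 10: 111100 XOR 101001 = 010101
  pos 11: 101010 XOR 101001 = 000011
Remainder (last 5 bits) = 00011. This is the CRC / FCS.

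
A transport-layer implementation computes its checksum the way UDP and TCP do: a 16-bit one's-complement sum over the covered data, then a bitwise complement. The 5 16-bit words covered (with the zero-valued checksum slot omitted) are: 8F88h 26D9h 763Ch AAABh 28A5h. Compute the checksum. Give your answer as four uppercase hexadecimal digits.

0011

One's-complement addition (fold any carry out of bit 15 back into bit 0):
  0x8F88 + 0x26D9 = 0x0B661
  0xB661 + 0x763C = 0x12C9D → wrap carry → 0x2C9E
  0x2C9E + 0xAAAB = 0x0D749
  0xD749 + 0x28A5 = 0x0FFEE
One's-complement sum = 0xFFEE.
Checksum = ~0xFFEE & 0xFFFF = 0x0011.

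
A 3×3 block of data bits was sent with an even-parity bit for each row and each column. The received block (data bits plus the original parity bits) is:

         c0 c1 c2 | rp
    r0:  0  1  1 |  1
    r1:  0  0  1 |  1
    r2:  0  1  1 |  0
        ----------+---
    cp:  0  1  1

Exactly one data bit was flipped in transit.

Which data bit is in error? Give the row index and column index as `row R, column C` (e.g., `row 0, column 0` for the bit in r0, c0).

row 0, column 1

Recompute each row's even parity and compare to rp:
  r0: data parity 0, sent rp 1 → mismatch
  r1: data parity 1, sent rp 1 → ok
  r2: data parity 0, sent rp 0 → ok
Recompute each column's even parity and compare to cp:
  c0: data parity 0, sent cp 0 → ok
  c1: data parity 0, sent cp 1 → mismatch
  c2: data parity 1, sent cp 1 → ok
Exactly one row (r0) and one column (c1) fail → the flipped bit is at their intersection.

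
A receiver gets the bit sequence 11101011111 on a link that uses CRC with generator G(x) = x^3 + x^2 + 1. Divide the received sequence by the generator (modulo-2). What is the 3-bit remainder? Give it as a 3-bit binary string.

000

Modulo-2 division of 11101011111 by 1101:
  pos 0: 1110 XOR 1101 = 0011
  pos 2: 1110 XOR 1101 = 0011
  pos 4: 1111 XOR 1101 = 0010
  pos 6: 1011 XOR 1101 = 0110
  pos 7: 1101 XOR 1101 = 0000
Remainder = 000 (zero — the frame passes the CRC check).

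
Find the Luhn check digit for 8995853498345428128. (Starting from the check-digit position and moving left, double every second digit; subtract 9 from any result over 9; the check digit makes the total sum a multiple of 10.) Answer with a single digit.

Partial digits right→left: 8 2 1 8 2 4 5 4 3 8 9 4 3 5 8 5 9 9 8
Double every second digit counting from the check-digit position (so the 1st, 3rd, 5th, ... of the partial from the right).
  doubled (with −9 where >9): 7 2 4 1 6 9 6 7 9 7 → sum 58
  kept as-is: 2 8 4 4 8 4 5 5 9 → sum 49
Total = 58 + 49 = 107.
Check digit = (10 − (107 mod 10)) mod 10 = 3.

3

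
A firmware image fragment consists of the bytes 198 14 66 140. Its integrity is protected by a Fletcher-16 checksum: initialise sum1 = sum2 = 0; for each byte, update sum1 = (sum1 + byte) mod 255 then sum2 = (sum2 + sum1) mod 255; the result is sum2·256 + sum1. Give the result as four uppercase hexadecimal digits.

56A3

Running sums (mod 255):
  after byte 0 (198): sum1=198, sum2=198
  after byte 1 (14): sum1=212, sum2=155
  after byte 2 (66): sum1=23, sum2=178
  after byte 3 (140): sum1=163, sum2=86
Checksum = sum2·256 + sum1 = 86·256 + 163 = 22179 = 0x56A3.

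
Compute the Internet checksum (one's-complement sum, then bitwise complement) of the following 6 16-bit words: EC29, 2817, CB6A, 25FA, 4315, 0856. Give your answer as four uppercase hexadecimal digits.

AEEE

One's-complement addition (fold any carry out of bit 15 back into bit 0):
  0xEC29 + 0x2817 = 0x11440 → wrap carry → 0x1441
  0x1441 + 0xCB6A = 0x0DFAB
  0xDFAB + 0x25FA = 0x105A5 → wrap carry → 0x05A6
  0x05A6 + 0x4315 = 0x048BB
  0x48BB + 0x0856 = 0x05111
One's-complement sum = 0x5111.
Checksum = ~0x5111 & 0xFFFF = 0xAEEE.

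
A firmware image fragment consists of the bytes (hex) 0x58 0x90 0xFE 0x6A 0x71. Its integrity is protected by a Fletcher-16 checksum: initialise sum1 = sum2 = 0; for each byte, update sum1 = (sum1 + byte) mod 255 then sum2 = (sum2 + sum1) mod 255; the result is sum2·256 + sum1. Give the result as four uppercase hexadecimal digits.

Running sums (mod 255):
  after byte 0 (0x58): sum1=88, sum2=88
  after byte 1 (0x90): sum1=232, sum2=65
  after byte 2 (0xFE): sum1=231, sum2=41
  after byte 3 (0x6A): sum1=82, sum2=123
  after byte 4 (0x71): sum1=195, sum2=63
Checksum = sum2·256 + sum1 = 63·256 + 195 = 16323 = 0x3FC3.

3FC3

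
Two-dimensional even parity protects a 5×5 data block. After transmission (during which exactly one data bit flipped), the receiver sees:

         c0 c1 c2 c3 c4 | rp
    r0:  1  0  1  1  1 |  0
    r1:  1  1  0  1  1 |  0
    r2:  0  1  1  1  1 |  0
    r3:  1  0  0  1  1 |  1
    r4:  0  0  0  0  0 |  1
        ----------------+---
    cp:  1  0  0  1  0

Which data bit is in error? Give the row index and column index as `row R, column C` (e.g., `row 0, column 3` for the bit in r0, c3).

row 4, column 3

Recompute each row's even parity and compare to rp:
  r0: data parity 0, sent rp 0 → ok
  r1: data parity 0, sent rp 0 → ok
  r2: data parity 0, sent rp 0 → ok
  r3: data parity 1, sent rp 1 → ok
  r4: data parity 0, sent rp 1 → mismatch
Recompute each column's even parity and compare to cp:
  c0: data parity 1, sent cp 1 → ok
  c1: data parity 0, sent cp 0 → ok
  c2: data parity 0, sent cp 0 → ok
  c3: data parity 0, sent cp 1 → mismatch
  c4: data parity 0, sent cp 0 → ok
Exactly one row (r4) and one column (c3) fail → the flipped bit is at their intersection.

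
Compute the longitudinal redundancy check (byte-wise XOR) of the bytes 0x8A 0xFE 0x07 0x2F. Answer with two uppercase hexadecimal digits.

XOR the bytes together:
  start with 0x8A
  0x8A ⊕ 0xFE = 0x74
  0x74 ⊕ 0x07 = 0x73
  0x73 ⊕ 0x2F = 0x5C

5C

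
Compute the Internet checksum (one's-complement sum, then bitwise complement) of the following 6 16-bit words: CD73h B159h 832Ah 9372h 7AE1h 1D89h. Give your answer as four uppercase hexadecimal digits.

D22A

One's-complement addition (fold any carry out of bit 15 back into bit 0):
  0xCD73 + 0xB159 = 0x17ECC → wrap carry → 0x7ECD
  0x7ECD + 0x832A = 0x101F7 → wrap carry → 0x01F8
  0x01F8 + 0x9372 = 0x0956A
  0x956A + 0x7AE1 = 0x1104B → wrap carry → 0x104C
  0x104C + 0x1D89 = 0x02DD5
One's-complement sum = 0x2DD5.
Checksum = ~0x2DD5 & 0xFFFF = 0xD22A.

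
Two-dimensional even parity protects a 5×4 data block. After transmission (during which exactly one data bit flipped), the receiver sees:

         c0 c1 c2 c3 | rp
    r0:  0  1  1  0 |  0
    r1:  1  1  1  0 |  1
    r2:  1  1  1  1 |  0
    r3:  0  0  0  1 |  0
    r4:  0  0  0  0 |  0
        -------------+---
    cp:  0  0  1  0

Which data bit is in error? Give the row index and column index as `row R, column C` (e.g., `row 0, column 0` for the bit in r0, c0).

Recompute each row's even parity and compare to rp:
  r0: data parity 0, sent rp 0 → ok
  r1: data parity 1, sent rp 1 → ok
  r2: data parity 0, sent rp 0 → ok
  r3: data parity 1, sent rp 0 → mismatch
  r4: data parity 0, sent rp 0 → ok
Recompute each column's even parity and compare to cp:
  c0: data parity 0, sent cp 0 → ok
  c1: data parity 1, sent cp 0 → mismatch
  c2: data parity 1, sent cp 1 → ok
  c3: data parity 0, sent cp 0 → ok
Exactly one row (r3) and one column (c1) fail → the flipped bit is at their intersection.

row 3, column 1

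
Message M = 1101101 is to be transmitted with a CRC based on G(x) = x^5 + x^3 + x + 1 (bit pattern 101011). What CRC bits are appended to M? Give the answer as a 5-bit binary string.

11100

Append 5 zeros: 110110100000. Divide by 101011 (XOR where the leading bit is 1):
  pos 0: 110110 XOR 101011 = 011101
  pos 1: 111011 XOR 101011 = 010000
  pos 2: 100000 XOR 101011 = 001011
  pos 4: 101100 XOR 101011 = 000111
Remainder (last 5 bits) = 11100. This is the CRC / FCS.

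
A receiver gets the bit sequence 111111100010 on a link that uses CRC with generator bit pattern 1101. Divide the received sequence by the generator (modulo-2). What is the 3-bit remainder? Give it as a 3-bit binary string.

Modulo-2 division of 111111100010 by 1101:
  pos 0: 1111 XOR 1101 = 0010
  pos 2: 1011 XOR 1101 = 0110
  pos 3: 1101 XOR 1101 = 0000
Remainder = 010 (nonzero — an error is detected).

010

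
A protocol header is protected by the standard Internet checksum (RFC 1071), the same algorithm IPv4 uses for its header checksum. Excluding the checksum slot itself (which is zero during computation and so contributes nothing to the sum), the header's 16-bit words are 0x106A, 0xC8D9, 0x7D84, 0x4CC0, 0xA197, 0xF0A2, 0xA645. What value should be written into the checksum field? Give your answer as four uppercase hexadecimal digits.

One's-complement addition (fold any carry out of bit 15 back into bit 0):
  0x106A + 0xC8D9 = 0x0D943
  0xD943 + 0x7D84 = 0x156C7 → wrap carry → 0x56C8
  0x56C8 + 0x4CC0 = 0x0A388
  0xA388 + 0xA197 = 0x1451F → wrap carry → 0x4520
  0x4520 + 0xF0A2 = 0x135C2 → wrap carry → 0x35C3
  0x35C3 + 0xA645 = 0x0DC08
One's-complement sum = 0xDC08.
Checksum = ~0xDC08 & 0xFFFF = 0x23F7.

23F7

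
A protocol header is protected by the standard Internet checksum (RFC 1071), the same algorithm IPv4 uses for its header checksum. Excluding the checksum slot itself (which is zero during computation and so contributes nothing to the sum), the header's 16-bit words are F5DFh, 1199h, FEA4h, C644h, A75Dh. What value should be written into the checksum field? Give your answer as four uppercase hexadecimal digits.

8C3F

One's-complement addition (fold any carry out of bit 15 back into bit 0):
  0xF5DF + 0x1199 = 0x10778 → wrap carry → 0x0779
  0x0779 + 0xFEA4 = 0x1061D → wrap carry → 0x061E
  0x061E + 0xC644 = 0x0CC62
  0xCC62 + 0xA75D = 0x173BF → wrap carry → 0x73C0
One's-complement sum = 0x73C0.
Checksum = ~0x73C0 & 0xFFFF = 0x8C3F.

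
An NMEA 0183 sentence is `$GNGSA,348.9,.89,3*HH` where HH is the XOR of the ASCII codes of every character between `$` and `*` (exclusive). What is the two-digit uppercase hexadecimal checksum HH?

XOR the ASCII codes of the payload characters:
  'G' = 0x47 → acc = 0x47
  'N' = 0x4E → acc = 0x09
  'G' = 0x47 → acc = 0x4E
  'S' = 0x53 → acc = 0x1D
  'A' = 0x41 → acc = 0x5C
  ',' = 0x2C → acc = 0x70
  '3' = 0x33 → acc = 0x43
  '4' = 0x34 → acc = 0x77
  '8' = 0x38 → acc = 0x4F
  '.' = 0x2E → acc = 0x61
  '9' = 0x39 → acc = 0x58
  ',' = 0x2C → acc = 0x74
  '.' = 0x2E → acc = 0x5A
  '8' = 0x38 → acc = 0x62
  '9' = 0x39 → acc = 0x5B
  ',' = 0x2C → acc = 0x77
  '3' = 0x33 → acc = 0x44
Checksum = 0x44.

44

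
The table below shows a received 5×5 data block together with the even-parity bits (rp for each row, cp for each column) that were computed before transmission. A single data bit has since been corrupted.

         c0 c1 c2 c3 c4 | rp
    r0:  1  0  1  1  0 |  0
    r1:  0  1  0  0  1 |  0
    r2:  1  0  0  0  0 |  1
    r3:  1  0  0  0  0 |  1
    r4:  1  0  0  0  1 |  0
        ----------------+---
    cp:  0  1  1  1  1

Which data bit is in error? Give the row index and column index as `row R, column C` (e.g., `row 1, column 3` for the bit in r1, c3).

Recompute each row's even parity and compare to rp:
  r0: data parity 1, sent rp 0 → mismatch
  r1: data parity 0, sent rp 0 → ok
  r2: data parity 1, sent rp 1 → ok
  r3: data parity 1, sent rp 1 → ok
  r4: data parity 0, sent rp 0 → ok
Recompute each column's even parity and compare to cp:
  c0: data parity 0, sent cp 0 → ok
  c1: data parity 1, sent cp 1 → ok
  c2: data parity 1, sent cp 1 → ok
  c3: data parity 1, sent cp 1 → ok
  c4: data parity 0, sent cp 1 → mismatch
Exactly one row (r0) and one column (c4) fail → the flipped bit is at their intersection.

row 0, column 4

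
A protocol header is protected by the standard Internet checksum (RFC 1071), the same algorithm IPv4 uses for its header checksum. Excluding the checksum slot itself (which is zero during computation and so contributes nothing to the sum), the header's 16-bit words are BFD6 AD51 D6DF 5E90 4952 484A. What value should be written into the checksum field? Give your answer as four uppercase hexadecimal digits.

One's-complement addition (fold any carry out of bit 15 back into bit 0):
  0xBFD6 + 0xAD51 = 0x16D27 → wrap carry → 0x6D28
  0x6D28 + 0xD6DF = 0x14407 → wrap carry → 0x4408
  0x4408 + 0x5E90 = 0x0A298
  0xA298 + 0x4952 = 0x0EBEA
  0xEBEA + 0x484A = 0x13434 → wrap carry → 0x3435
One's-complement sum = 0x3435.
Checksum = ~0x3435 & 0xFFFF = 0xCBCA.

CBCA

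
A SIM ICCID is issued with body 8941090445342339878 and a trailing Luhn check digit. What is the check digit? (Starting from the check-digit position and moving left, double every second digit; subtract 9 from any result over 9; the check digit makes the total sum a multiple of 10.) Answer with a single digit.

6

Partial digits right→left: 8 7 8 9 3 3 2 4 3 5 4 4 0 9 0 1 4 9 8
Double every second digit counting from the check-digit position (so the 1st, 3rd, 5th, ... of the partial from the right).
  doubled (with −9 where >9): 7 7 6 4 6 8 0 0 8 7 → sum 53
  kept as-is: 7 9 3 4 5 4 9 1 9 → sum 51
Total = 53 + 51 = 104.
Check digit = (10 − (104 mod 10)) mod 10 = 6.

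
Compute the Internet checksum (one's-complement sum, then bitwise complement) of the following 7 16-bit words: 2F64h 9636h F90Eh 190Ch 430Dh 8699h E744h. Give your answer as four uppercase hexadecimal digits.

One's-complement addition (fold any carry out of bit 15 back into bit 0):
  0x2F64 + 0x9636 = 0x0C59A
  0xC59A + 0xF90E = 0x1BEA8 → wrap carry → 0xBEA9
  0xBEA9 + 0x190C = 0x0D7B5
  0xD7B5 + 0x430D = 0x11AC2 → wrap carry → 0x1AC3
  0x1AC3 + 0x8699 = 0x0A15C
  0xA15C + 0xE744 = 0x188A0 → wrap carry → 0x88A1
One's-complement sum = 0x88A1.
Checksum = ~0x88A1 & 0xFFFF = 0x775E.

775E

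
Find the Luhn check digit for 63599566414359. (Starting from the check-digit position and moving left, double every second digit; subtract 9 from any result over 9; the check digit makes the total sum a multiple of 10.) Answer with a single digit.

5

Partial digits right→left: 9 5 3 4 1 4 6 6 5 9 9 5 3 6
Double every second digit counting from the check-digit position (so the 1st, 3rd, 5th, ... of the partial from the right).
  doubled (with −9 where >9): 9 6 2 3 1 9 6 → sum 36
  kept as-is: 5 4 4 6 9 5 6 → sum 39
Total = 36 + 39 = 75.
Check digit = (10 − (75 mod 10)) mod 10 = 5.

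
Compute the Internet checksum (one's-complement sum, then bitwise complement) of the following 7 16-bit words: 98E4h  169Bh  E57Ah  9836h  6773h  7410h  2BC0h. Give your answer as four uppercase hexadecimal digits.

One's-complement addition (fold any carry out of bit 15 back into bit 0):
  0x98E4 + 0x169B = 0x0AF7F
  0xAF7F + 0xE57A = 0x194F9 → wrap carry → 0x94FA
  0x94FA + 0x9836 = 0x12D30 → wrap carry → 0x2D31
  0x2D31 + 0x6773 = 0x094A4
  0x94A4 + 0x7410 = 0x108B4 → wrap carry → 0x08B5
  0x08B5 + 0x2BC0 = 0x03475
One's-complement sum = 0x3475.
Checksum = ~0x3475 & 0xFFFF = 0xCB8A.

CB8A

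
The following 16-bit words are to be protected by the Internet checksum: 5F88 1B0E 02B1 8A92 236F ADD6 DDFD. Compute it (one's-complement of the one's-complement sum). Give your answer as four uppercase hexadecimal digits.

One's-complement addition (fold any carry out of bit 15 back into bit 0):
  0x5F88 + 0x1B0E = 0x07A96
  0x7A96 + 0x02B1 = 0x07D47
  0x7D47 + 0x8A92 = 0x107D9 → wrap carry → 0x07DA
  0x07DA + 0x236F = 0x02B49
  0x2B49 + 0xADD6 = 0x0D91F
  0xD91F + 0xDDFD = 0x1B71C → wrap carry → 0xB71D
One's-complement sum = 0xB71D.
Checksum = ~0xB71D & 0xFFFF = 0x48E2.

48E2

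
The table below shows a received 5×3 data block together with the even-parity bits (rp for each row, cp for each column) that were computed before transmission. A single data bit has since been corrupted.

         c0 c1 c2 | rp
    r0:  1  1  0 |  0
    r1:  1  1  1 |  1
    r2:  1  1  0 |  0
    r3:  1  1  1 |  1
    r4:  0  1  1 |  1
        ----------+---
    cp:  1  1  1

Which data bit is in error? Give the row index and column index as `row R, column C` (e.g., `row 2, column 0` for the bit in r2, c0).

Recompute each row's even parity and compare to rp:
  r0: data parity 0, sent rp 0 → ok
  r1: data parity 1, sent rp 1 → ok
  r2: data parity 0, sent rp 0 → ok
  r3: data parity 1, sent rp 1 → ok
  r4: data parity 0, sent rp 1 → mismatch
Recompute each column's even parity and compare to cp:
  c0: data parity 0, sent cp 1 → mismatch
  c1: data parity 1, sent cp 1 → ok
  c2: data parity 1, sent cp 1 → ok
Exactly one row (r4) and one column (c0) fail → the flipped bit is at their intersection.

row 4, column 0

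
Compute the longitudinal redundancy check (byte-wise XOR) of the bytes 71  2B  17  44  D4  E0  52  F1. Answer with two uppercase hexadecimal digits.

XOR the bytes together:
  start with 0x71
  0x71 ⊕ 0x2B = 0x5A
  0x5A ⊕ 0x17 = 0x4D
  0x4D ⊕ 0x44 = 0x09
  0x09 ⊕ 0xD4 = 0xDD
  0xDD ⊕ 0xE0 = 0x3D
  0x3D ⊕ 0x52 = 0x6F
  0x6F ⊕ 0xF1 = 0x9E

9E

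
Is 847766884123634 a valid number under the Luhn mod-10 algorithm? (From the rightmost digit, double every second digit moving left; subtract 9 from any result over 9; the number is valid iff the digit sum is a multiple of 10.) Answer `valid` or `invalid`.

From the right, keep odd positions and double even positions (subtract 9 from any doubled value over 9):
  doubled (positions 2,4,...): 6 6 2 7 3 5 8 → sum 37
  kept (positions 1,3,...): 4 6 2 4 8 6 7 8 → sum 45
Total = 82.
82 mod 10 = 2, so the number is invalid.

invalid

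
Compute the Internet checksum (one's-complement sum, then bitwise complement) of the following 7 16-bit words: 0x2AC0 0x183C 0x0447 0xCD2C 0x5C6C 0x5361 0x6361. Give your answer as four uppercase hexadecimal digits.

One's-complement addition (fold any carry out of bit 15 back into bit 0):
  0x2AC0 + 0x183C = 0x042FC
  0x42FC + 0x0447 = 0x04743
  0x4743 + 0xCD2C = 0x1146F → wrap carry → 0x1470
  0x1470 + 0x5C6C = 0x070DC
  0x70DC + 0x5361 = 0x0C43D
  0xC43D + 0x6361 = 0x1279E → wrap carry → 0x279F
One's-complement sum = 0x279F.
Checksum = ~0x279F & 0xFFFF = 0xD860.

D860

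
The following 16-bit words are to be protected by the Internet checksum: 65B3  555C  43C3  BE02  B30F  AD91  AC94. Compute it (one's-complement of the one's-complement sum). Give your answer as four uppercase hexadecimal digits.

One's-complement addition (fold any carry out of bit 15 back into bit 0):
  0x65B3 + 0x555C = 0x0BB0F
  0xBB0F + 0x43C3 = 0x0FED2
  0xFED2 + 0xBE02 = 0x1BCD4 → wrap carry → 0xBCD5
  0xBCD5 + 0xB30F = 0x16FE4 → wrap carry → 0x6FE5
  0x6FE5 + 0xAD91 = 0x11D76 → wrap carry → 0x1D77
  0x1D77 + 0xAC94 = 0x0CA0B
One's-complement sum = 0xCA0B.
Checksum = ~0xCA0B & 0xFFFF = 0x35F4.

35F4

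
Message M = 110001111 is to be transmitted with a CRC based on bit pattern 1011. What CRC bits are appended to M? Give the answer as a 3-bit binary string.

Append 3 zeros: 110001111000. Divide by 1011 (XOR where the leading bit is 1):
  pos 0: 1100 XOR 1011 = 0111
  pos 1: 1110 XOR 1011 = 0101
  pos 2: 1011 XOR 1011 = 0000
  pos 6: 1110 XOR 1011 = 0101
  pos 7: 1010 XOR 1011 = 0001
Remainder (last 3 bits) = 010. This is the CRC / FCS.

010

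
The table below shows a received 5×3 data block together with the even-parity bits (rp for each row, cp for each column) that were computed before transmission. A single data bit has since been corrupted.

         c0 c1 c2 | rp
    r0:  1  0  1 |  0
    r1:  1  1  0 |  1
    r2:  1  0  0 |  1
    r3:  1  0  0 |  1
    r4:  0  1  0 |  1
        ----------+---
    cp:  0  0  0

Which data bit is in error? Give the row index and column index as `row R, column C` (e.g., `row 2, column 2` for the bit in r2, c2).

Recompute each row's even parity and compare to rp:
  r0: data parity 0, sent rp 0 → ok
  r1: data parity 0, sent rp 1 → mismatch
  r2: data parity 1, sent rp 1 → ok
  r3: data parity 1, sent rp 1 → ok
  r4: data parity 1, sent rp 1 → ok
Recompute each column's even parity and compare to cp:
  c0: data parity 0, sent cp 0 → ok
  c1: data parity 0, sent cp 0 → ok
  c2: data parity 1, sent cp 0 → mismatch
Exactly one row (r1) and one column (c2) fail → the flipped bit is at their intersection.

row 1, column 2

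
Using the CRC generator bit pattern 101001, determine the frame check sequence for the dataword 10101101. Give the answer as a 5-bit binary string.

Append 5 zeros: 1010110100000. Divide by 101001 (XOR where the leading bit is 1):
  pos 0: 101011 XOR 101001 = 000010
  pos 4: 100100 XOR 101001 = 001101
  pos 6: 110100 XOR 101001 = 011101
  pos 7: 111010 XOR 101001 = 010011
Remainder (last 5 bits) = 10011. This is the CRC / FCS.

10011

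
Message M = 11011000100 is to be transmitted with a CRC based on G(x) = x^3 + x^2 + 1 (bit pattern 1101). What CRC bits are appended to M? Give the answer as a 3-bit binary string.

111

Append 3 zeros: 11011000100000. Divide by 1101 (XOR where the leading bit is 1):
  pos 0: 1101 XOR 1101 = 0000
  pos 4: 1000 XOR 1101 = 0101
  pos 5: 1011 XOR 1101 = 0110
  pos 6: 1100 XOR 1101 = 0001
  pos 9: 1000 XOR 1101 = 0101
  pos 10: 1010 XOR 1101 = 0111
Remainder (last 3 bits) = 111. This is the CRC / FCS.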